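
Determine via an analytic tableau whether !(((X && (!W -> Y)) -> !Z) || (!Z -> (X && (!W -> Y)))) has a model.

Unsatisfiable

Initial set: {!(((X && (!W -> Y)) -> !Z) || (!Z -> (X && (!W -> Y))))}.
!(((X && (!W -> Y)) -> !Z) || (!Z -> (X && (!W -> Y)))): α-rule — add !((X && (!W -> Y)) -> !Z), !(!Z -> (X && (!W -> Y))).
!((X && (!W -> Y)) -> !Z): α-rule — add (X && (!W -> Y)), !!Z.
!(!Z -> (X && (!W -> Y))): α-rule — add !Z, !(X && (!W -> Y)).
× closes — contains both Z and !Z.
All 1 branch closes.
Every branch closed; the formula is unsatisfiable.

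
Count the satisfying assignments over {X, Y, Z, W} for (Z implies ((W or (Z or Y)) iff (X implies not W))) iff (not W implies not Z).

10

Initial set: {T ((Z implies ((W or (Z or Y)) iff (X implies not W))) iff (not W implies not Z))}.
T ((Z implies ((W or (Z or Y)) iff (X implies not W))) iff (not W implies not Z)): β-rule — branch into T (Z implies ((W or (Z or Y)) iff (X implies not W))), T (not W implies not Z)  //  F (Z implies ((W or (Z or Y)) iff (X implies not W))), F (not W implies not Z).
  branch 1 (add T (Z implies ((W or (Z or Y)) iff (X implies not W))), T (not W implies not Z)):
    T (Z implies ((W or (Z or Y)) iff (X implies not W))): β-rule — branch into F Z  //  T ((W or (Z or Y)) iff (X implies not W)).
      branch 1.1 (add F Z):
        T (not W implies not Z): β-rule — branch into F not W  //  T not Z.
          branch 1.1.1 (add F not W):
            ○ open, literals {W=true, Z=false}.
          branch 1.1.2 (add T not Z):
            ○ open, literals {Z=false}.
      branch 1.2 (add T ((W or (Z or Y)) iff (X implies not W))):
        T (not W implies not Z): β-rule — branch into F not W  //  T not Z.
          branch 1.2.1 (add F not W):
            T ((W or (Z or Y)) iff (X implies not W)): β-rule — branch into T (W or (Z or Y)), T (X implies not W)  //  F (W or (Z or Y)), F (X implies not W).
              branch 1.2.1.1 (add T (W or (Z or Y)), T (X implies not W)):
                T (W or (Z or Y)): β-rule — branch into T W  //  T (Z or Y).
                  branch 1.2.1.1.1 (add T W):
                    T (X implies not W): β-rule — branch into F X  //  T not W.
                      branch 1.2.1.1.1.1 (add F X):
                        ○ open, literals {W=true, X=false}.
                      branch 1.2.1.1.1.2 (add T not W):
                        × closes — contains both W and not W.
                  branch 1.2.1.1.2 (add T (Z or Y)):
                    T (X implies not W): β-rule — branch into F X  //  T not W.
                      branch 1.2.1.1.2.1 (add F X):
                        T (Z or Y): β-rule — branch into T Z  //  T Y.
                          branch 1.2.1.1.2.1.1 (add T Z):
                            ○ open, literals {W=true, X=false, Z=true}.
                          branch 1.2.1.1.2.1.2 (add T Y):
                            ○ open, literals {W=true, X=false, Y=true}.
                      branch 1.2.1.1.2.2 (add T not W):
                        × closes — contains both W and not W.
              branch 1.2.1.2 (add F (W or (Z or Y)), F (X implies not W)):
                F (W or (Z or Y)): α-rule — add F W, F (Z or Y).
                × closes — contains both W and not W.
          branch 1.2.2 (add T not Z):
            T ((W or (Z or Y)) iff (X implies not W)): β-rule — branch into T (W or (Z or Y)), T (X implies not W)  //  F (W or (Z or Y)), F (X implies not W).
              branch 1.2.2.1 (add T (W or (Z or Y)), T (X implies not W)):
                T (W or (Z or Y)): β-rule — branch into T W  //  T (Z or Y).
                  branch 1.2.2.1.1 (add T W):
                    T (X implies not W): β-rule — branch into F X  //  T not W.
                      branch 1.2.2.1.1.1 (add F X):
                        ○ open, literals {W=true, X=false, Z=false}.
                      branch 1.2.2.1.1.2 (add T not W):
                        × closes — contains both W and not W.
                  branch 1.2.2.1.2 (add T (Z or Y)):
                    T (X implies not W): β-rule — branch into F X  //  T not W.
                      branch 1.2.2.1.2.1 (add F X):
                        T (Z or Y): β-rule — branch into T Z  //  T Y.
                          branch 1.2.2.1.2.1.1 (add T Z):
                            × closes — contains both Z and not Z.
                          branch 1.2.2.1.2.1.2 (add T Y):
                            ○ open, literals {X=false, Y=true, Z=false}.
                      branch 1.2.2.1.2.2 (add T not W):
                        T (Z or Y): β-rule — branch into T Z  //  T Y.
                          branch 1.2.2.1.2.2.1 (add T Z):
                            × closes — contains both Z and not Z.
                          branch 1.2.2.1.2.2.2 (add T Y):
                            ○ open, literals {W=false, Y=true, Z=false}.
              branch 1.2.2.2 (add F (W or (Z or Y)), F (X implies not W)):
                F (W or (Z or Y)): α-rule — add F W, F (Z or Y).
                F (X implies not W): α-rule — add T X, F not W.
                × closes — contains both W and not W.
  branch 2 (add F (Z implies ((W or (Z or Y)) iff (X implies not W))), F (not W implies not Z)):
    F (Z implies ((W or (Z or Y)) iff (X implies not W))): α-rule — add T Z, F ((W or (Z or Y)) iff (X implies not W)).
    F (not W implies not Z): α-rule — add T not W, F not Z.
    F ((W or (Z or Y)) iff (X implies not W)): β-rule — branch into T (W or (Z or Y)), F (X implies not W)  //  F (W or (Z or Y)), T (X implies not W).
      branch 2.1 (add T (W or (Z or Y)), F (X implies not W)):
        F (X implies not W): α-rule — add T X, F not W.
        × closes — contains both W and not W.
      branch 2.2 (add F (W or (Z or Y)), T (X implies not W)):
        F (W or (Z or Y)): α-rule — add F W, F (Z or Y).
        F (Z or Y): α-rule — add F Z, F Y.
        × closes — contains both Z and not Z.
9 branches closed, 8 open.
Each open branch fixes some atoms; the unmentioned ones are free. Counting distinct full assignments: branch {W=true, Z=false} (X, Y) contributes 4 new; branch {Z=false} (X, Y, W) contributes 4 new; branch {W=true, X=false} (Y, Z) contributes 2 new; branch {W=true, X=false, Z=true} (Y) contributes 0 new; branch {W=true, X=false, Y=true} (Z) contributes 0 new; branch {W=true, X=false, Z=false} (Y) contributes 0 new; branch {X=false, Y=true, Z=false} (W) contributes 0 new; branch {W=false, Y=true, Z=false} (X) contributes 0 new. Total: 10.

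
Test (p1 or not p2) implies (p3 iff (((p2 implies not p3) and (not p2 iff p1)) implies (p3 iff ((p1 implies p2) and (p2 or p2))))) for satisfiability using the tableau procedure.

Satisfiable

Initial set: {((p1 or not p2) implies (p3 iff (((p2 implies not p3) and (not p2 iff p1)) implies (p3 iff ((p1 implies p2) and (p2 or p2))))))}.
((p1 or not p2) implies (p3 iff (((p2 implies not p3) and (not p2 iff p1)) implies (p3 iff ((p1 implies p2) and (p2 or p2)))))): β-rule — branch into not (p1 or not p2)  //  (p3 iff (((p2 implies not p3) and (not p2 iff p1)) implies (p3 iff ((p1 implies p2) and (p2 or p2))))).
  branch 1 (add not (p1 or not p2)):
    not (p1 or not p2): α-rule — add not p1, not not p2.
    ○ open, literals {p1=F, p2=T}.
  branch 2 (add (p3 iff (((p2 implies not p3) and (not p2 iff p1)) implies (p3 iff ((p1 implies p2) and (p2 or p2)))))):
    (p3 iff (((p2 implies not p3) and (not p2 iff p1)) implies (p3 iff ((p1 implies p2) and (p2 or p2))))): β-rule — branch into p3, (((p2 implies not p3) and (not p2 iff p1)) implies (p3 iff ((p1 implies p2) and (p2 or p2))))  //  not p3, not (((p2 implies not p3) and (not p2 iff p1)) implies (p3 iff ((p1 implies p2) and (p2 or p2)))).
      branch 2.1 (add p3, (((p2 implies not p3) and (not p2 iff p1)) implies (p3 iff ((p1 implies p2) and (p2 or p2))))):
        (((p2 implies not p3) and (not p2 iff p1)) implies (p3 iff ((p1 implies p2) and (p2 or p2)))): β-rule — branch into not ((p2 implies not p3) and (not p2 iff p1))  //  (p3 iff ((p1 implies p2) and (p2 or p2))).
          branch 2.1.1 (add not ((p2 implies not p3) and (not p2 iff p1))):
            not ((p2 implies not p3) and (not p2 iff p1)): β-rule — branch into not (p2 implies not p3)  //  not (not p2 iff p1).
              branch 2.1.1.1 (add not (p2 implies not p3)):
                not (p2 implies not p3): α-rule — add p2, not not p3.
                ○ open, literals {p2=T, p3=T}.
              branch 2.1.1.2 (add not (not p2 iff p1)):
                not (not p2 iff p1): β-rule — branch into not p2, not p1  //  not not p2, p1.
                  branch 2.1.1.2.1 (add not p2, not p1):
                    ○ open, literals {p1=F, p2=F, p3=T}.
                  branch 2.1.1.2.2 (add not not p2, p1):
                    ○ open, literals {p1=T, p2=T, p3=T}.
          branch 2.1.2 (add (p3 iff ((p1 implies p2) and (p2 or p2)))):
            (p3 iff ((p1 implies p2) and (p2 or p2))): β-rule — branch into p3, ((p1 implies p2) and (p2 or p2))  //  not p3, not ((p1 implies p2) and (p2 or p2)).
              branch 2.1.2.1 (add p3, ((p1 implies p2) and (p2 or p2))):
                ((p1 implies p2) and (p2 or p2)): α-rule — add (p1 implies p2), (p2 or p2).
                (p1 implies p2): β-rule — branch into not p1  //  p2.
                  branch 2.1.2.1.1 (add not p1):
                    (p2 or p2): β-rule — branch into p2  //  p2.
                      branch 2.1.2.1.1.1 (add p2):
                        ○ open, literals {p1=F, p2=T, p3=T}.
                      branch 2.1.2.1.1.2 (add p2):
                        ○ open, literals {p1=F, p2=T, p3=T}.
                  branch 2.1.2.1.2 (add p2):
                    (p2 or p2): β-rule — branch into p2  //  p2.
                      branch 2.1.2.1.2.1 (add p2):
                        ○ open, literals {p2=T, p3=T}.
                      branch 2.1.2.1.2.2 (add p2):
                        ○ open, literals {p2=T, p3=T}.
              branch 2.1.2.2 (add not p3, not ((p1 implies p2) and (p2 or p2))):
                × closes — contains both p3 and not p3.
      branch 2.2 (add not p3, not (((p2 implies not p3) and (not p2 iff p1)) implies (p3 iff ((p1 implies p2) and (p2 or p2))))):
        not (((p2 implies not p3) and (not p2 iff p1)) implies (p3 iff ((p1 implies p2) and (p2 or p2)))): α-rule — add ((p2 implies not p3) and (not p2 iff p1)), not (p3 iff ((p1 implies p2) and (p2 or p2))).
        ((p2 implies not p3) and (not p2 iff p1)): α-rule — add (p2 implies not p3), (not p2 iff p1).
        not (p3 iff ((p1 implies p2) and (p2 or p2))): β-rule — branch into p3, not ((p1 implies p2) and (p2 or p2))  //  not p3, ((p1 implies p2) and (p2 or p2)).
          branch 2.2.1 (add p3, not ((p1 implies p2) and (p2 or p2))):
            × closes — contains both p3 and not p3.
          branch 2.2.2 (add not p3, ((p1 implies p2) and (p2 or p2))):
            ((p1 implies p2) and (p2 or p2)): α-rule — add (p1 implies p2), (p2 or p2).
            (p2 implies not p3): β-rule — branch into not p2  //  not p3.
              branch 2.2.2.1 (add not p2):
                (not p2 iff p1): β-rule — branch into not p2, p1  //  not not p2, not p1.
                  branch 2.2.2.1.1 (add not p2, p1):
                    (p1 implies p2): β-rule — branch into not p1  //  p2.
                      branch 2.2.2.1.1.1 (add not p1):
                        × closes — contains both p1 and not p1.
                      branch 2.2.2.1.1.2 (add p2):
                        × closes — contains both p2 and not p2.
                  branch 2.2.2.1.2 (add not not p2, not p1):
                    × closes — contains both p2 and not p2.
              branch 2.2.2.2 (add not p3):
                (not p2 iff p1): β-rule — branch into not p2, p1  //  not not p2, not p1.
                  branch 2.2.2.2.1 (add not p2, p1):
                    (p1 implies p2): β-rule — branch into not p1  //  p2.
                      branch 2.2.2.2.1.1 (add not p1):
                        × closes — contains both p1 and not p1.
                      branch 2.2.2.2.1.2 (add p2):
                        × closes — contains both p2 and not p2.
                  branch 2.2.2.2.2 (add not not p2, not p1):
                    (p1 implies p2): β-rule — branch into not p1  //  p2.
                      branch 2.2.2.2.2.1 (add not p1):
                        (p2 or p2): β-rule — branch into p2  //  p2.
                          branch 2.2.2.2.2.1.1 (add p2):
                            ○ open, literals {p1=F, p2=T, p3=F}.
                          branch 2.2.2.2.2.1.2 (add p2):
                            ○ open, literals {p1=F, p2=T, p3=F}.
                      branch 2.2.2.2.2.2 (add p2):
                        (p2 or p2): β-rule — branch into p2  //  p2.
                          branch 2.2.2.2.2.2.1 (add p2):
                            ○ open, literals {p1=F, p2=T, p3=F}.
                          branch 2.2.2.2.2.2.2 (add p2):
                            ○ open, literals {p1=F, p2=T, p3=F}.
7 branches closed, 12 open.
An open branch gives a satisfying assignment: p1=F, p2=T.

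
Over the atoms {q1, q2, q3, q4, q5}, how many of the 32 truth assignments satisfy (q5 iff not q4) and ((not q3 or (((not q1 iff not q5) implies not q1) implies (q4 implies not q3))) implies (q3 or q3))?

Initial set: {((q5 iff not q4) and ((not q3 or (((not q1 iff not q5) implies not q1) implies (q4 implies not q3))) implies (q3 or q3)))}.
((q5 iff not q4) and ((not q3 or (((not q1 iff not q5) implies not q1) implies (q4 implies not q3))) implies (q3 or q3))): α-rule — add (q5 iff not q4), ((not q3 or (((not q1 iff not q5) implies not q1) implies (q4 implies not q3))) implies (q3 or q3)).
(q5 iff not q4): β-rule — branch into q5, not q4  //  not q5, not not q4.
  branch 1 (add q5, not q4):
    ((not q3 or (((not q1 iff not q5) implies not q1) implies (q4 implies not q3))) implies (q3 or q3)): β-rule — branch into not (not q3 or (((not q1 iff not q5) implies not q1) implies (q4 implies not q3)))  //  (q3 or q3).
      branch 1.1 (add not (not q3 or (((not q1 iff not q5) implies not q1) implies (q4 implies not q3)))):
        not (not q3 or (((not q1 iff not q5) implies not q1) implies (q4 implies not q3))): α-rule — add not not q3, not (((not q1 iff not q5) implies not q1) implies (q4 implies not q3)).
        not (((not q1 iff not q5) implies not q1) implies (q4 implies not q3)): α-rule — add ((not q1 iff not q5) implies not q1), not (q4 implies not q3).
        not (q4 implies not q3): α-rule — add q4, not not q3.
        × closes — contains both q4 and not q4.
      branch 1.2 (add (q3 or q3)):
        (q3 or q3): β-rule — branch into q3  //  q3.
          branch 1.2.1 (add q3):
            ○ open, literals {q3=T, q4=F, q5=T}.
          branch 1.2.2 (add q3):
            ○ open, literals {q3=T, q4=F, q5=T}.
  branch 2 (add not q5, not not q4):
    ((not q3 or (((not q1 iff not q5) implies not q1) implies (q4 implies not q3))) implies (q3 or q3)): β-rule — branch into not (not q3 or (((not q1 iff not q5) implies not q1) implies (q4 implies not q3)))  //  (q3 or q3).
      branch 2.1 (add not (not q3 or (((not q1 iff not q5) implies not q1) implies (q4 implies not q3)))):
        not (not q3 or (((not q1 iff not q5) implies not q1) implies (q4 implies not q3))): α-rule — add not not q3, not (((not q1 iff not q5) implies not q1) implies (q4 implies not q3)).
        not (((not q1 iff not q5) implies not q1) implies (q4 implies not q3)): α-rule — add ((not q1 iff not q5) implies not q1), not (q4 implies not q3).
        not (q4 implies not q3): α-rule — add q4, not not q3.
        ((not q1 iff not q5) implies not q1): β-rule — branch into not (not q1 iff not q5)  //  not q1.
          branch 2.1.1 (add not (not q1 iff not q5)):
            not (not q1 iff not q5): β-rule — branch into not q1, not not q5  //  not not q1, not q5.
              branch 2.1.1.1 (add not q1, not not q5):
                × closes — contains both q5 and not q5.
              branch 2.1.1.2 (add not not q1, not q5):
                ○ open, literals {q1=T, q3=T, q4=T, q5=F}.
          branch 2.1.2 (add not q1):
            ○ open, literals {q1=F, q3=T, q4=T, q5=F}.
      branch 2.2 (add (q3 or q3)):
        (q3 or q3): β-rule — branch into q3  //  q3.
          branch 2.2.1 (add q3):
            ○ open, literals {q3=T, q4=T, q5=F}.
          branch 2.2.2 (add q3):
            ○ open, literals {q3=T, q4=T, q5=F}.
2 branches closed, 6 open.
Each open branch fixes some atoms; the unmentioned ones are free. Counting distinct full assignments: branch {q3=T, q4=F, q5=T} (q1, q2) contributes 4 new; branch {q3=T, q4=F, q5=T} (q1, q2) contributes 0 new; branch {q1=T, q3=T, q4=T, q5=F} (q2) contributes 2 new; branch {q1=F, q3=T, q4=T, q5=F} (q2) contributes 2 new; branch {q3=T, q4=T, q5=F} (q1, q2) contributes 0 new; branch {q3=T, q4=T, q5=F} (q1, q2) contributes 0 new. Total: 8.

8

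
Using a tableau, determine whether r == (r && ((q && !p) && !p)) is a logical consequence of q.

Initial set: {q; !(r == (r && ((q && !p) && !p)))}.
!(r == (r && ((q && !p) && !p))): β-rule — branch into r, !(r && ((q && !p) && !p))  //  !r, (r && ((q && !p) && !p)).
  branch 1 (add r, !(r && ((q && !p) && !p))):
    !(r && ((q && !p) && !p)): β-rule — branch into !r  //  !((q && !p) && !p).
      branch 1.1 (add !r):
        × closes — contains both r and !r.
      branch 1.2 (add !((q && !p) && !p)):
        !((q && !p) && !p): β-rule — branch into !(q && !p)  //  !!p.
          branch 1.2.1 (add !(q && !p)):
            !(q && !p): β-rule — branch into !q  //  !!p.
              branch 1.2.1.1 (add !q):
                × closes — contains both q and !q.
              branch 1.2.1.2 (add !!p):
                ○ open, literals {p=1, q=1, r=1}.
          branch 1.2.2 (add !!p):
            ○ open, literals {p=1, q=1, r=1}.
  branch 2 (add !r, (r && ((q && !p) && !p))):
    (r && ((q && !p) && !p)): α-rule — add r, ((q && !p) && !p).
    × closes — contains both r and !r.
3 branches closed, 2 open.
An open branch gives a countermodel: p=1, q=1, r=1 (unmentioned atoms arbitrary); the premises hold there but the conclusion fails.

No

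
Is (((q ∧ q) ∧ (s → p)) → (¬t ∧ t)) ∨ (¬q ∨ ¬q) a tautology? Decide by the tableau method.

Not valid

Assume the negation and expand:
Initial set: {F ((((q ∧ q) ∧ (s → p)) → (¬t ∧ t)) ∨ (¬q ∨ ¬q))}.
F ((((q ∧ q) ∧ (s → p)) → (¬t ∧ t)) ∨ (¬q ∨ ¬q)): α-rule — add F (((q ∧ q) ∧ (s → p)) → (¬t ∧ t)), F (¬q ∨ ¬q).
F (((q ∧ q) ∧ (s → p)) → (¬t ∧ t)): α-rule — add T ((q ∧ q) ∧ (s → p)), F (¬t ∧ t).
F (¬q ∨ ¬q): α-rule — add F ¬q, F ¬q.
T ((q ∧ q) ∧ (s → p)): α-rule — add T (q ∧ q), T (s → p).
T (q ∧ q): α-rule — add T q, T q.
F (¬t ∧ t): β-rule — branch into F ¬t  //  F t.
  branch 1 (add F ¬t):
    T (s → p): β-rule — branch into F s  //  T p.
      branch 1.1 (add F s):
        ○ open, literals {q=T, s=F, t=T}.
      branch 1.2 (add T p):
        ○ open, literals {p=T, q=T, t=T}.
  branch 2 (add F t):
    T (s → p): β-rule — branch into F s  //  T p.
      branch 2.1 (add F s):
        ○ open, literals {q=T, s=F, t=F}.
      branch 2.2 (add T p):
        ○ open, literals {p=T, q=T, t=F}.
0 branches closed, 4 open.
An open branch gives a countermodel: q=T, s=F, t=T (unmentioned atoms arbitrary); under it the original formula is false.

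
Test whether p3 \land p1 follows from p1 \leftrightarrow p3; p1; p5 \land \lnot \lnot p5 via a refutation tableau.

Yes

Initial set: {T (p1 \leftrightarrow p3); T p1; T (p5 \land \lnot \lnot p5); F (p3 \land p1)}.
T (p5 \land \lnot \lnot p5): α-rule — add T p5, T \lnot \lnot p5.
T \lnot \lnot p5: drop double negation, giving T p5.
T (p1 \leftrightarrow p3): β-rule — branch into T p1, T p3  //  F p1, F p3.
  branch 1 (add T p1, T p3):
    F (p3 \land p1): β-rule — branch into F p3  //  F p1.
      branch 1.1 (add F p3):
        × closes — contains both p3 and \lnot p3.
      branch 1.2 (add F p1):
        × closes — contains both p1 and \lnot p1.
  branch 2 (add F p1, F p3):
    × closes — contains both p1 and \lnot p1.
All 3 branches close.
Every branch closed, so the premises entail the conclusion.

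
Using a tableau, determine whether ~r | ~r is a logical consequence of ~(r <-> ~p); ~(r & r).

Yes

Initial set: {~(r <-> ~p); ~(r & r); ~(~r | ~r)}.
~(~r | ~r): α-rule — add ~~r, ~~r.
~(r <-> ~p): β-rule — branch into r, ~~p  //  ~r, ~p.
  branch 1 (add r, ~~p):
    ~(r & r): β-rule — branch into ~r  //  ~r.
      branch 1.1 (add ~r):
        × closes — contains both r and ~r.
      branch 1.2 (add ~r):
        × closes — contains both r and ~r.
  branch 2 (add ~r, ~p):
    × closes — contains both r and ~r.
All 3 branches close.
Every branch closed, so the premises entail the conclusion.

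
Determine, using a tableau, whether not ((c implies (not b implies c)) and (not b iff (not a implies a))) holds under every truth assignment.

Assume the negation and expand:
Initial set: {F not ((c implies (not b implies c)) and (not b iff (not a implies a)))}.
F not ((c implies (not b implies c)) and (not b iff (not a implies a))): α-rule — add T (c implies (not b implies c)), T (not b iff (not a implies a)).
T (c implies (not b implies c)): β-rule — branch into F c  //  T (not b implies c).
  branch 1 (add F c):
    T (not b iff (not a implies a)): β-rule — branch into T not b, T (not a implies a)  //  F not b, F (not a implies a).
      branch 1.1 (add T not b, T (not a implies a)):
        T (not a implies a): β-rule — branch into F not a  //  T a.
          branch 1.1.1 (add F not a):
            ○ open, literals {a=1, b=0, c=0}.
          branch 1.1.2 (add T a):
            ○ open, literals {a=1, b=0, c=0}.
      branch 1.2 (add F not b, F (not a implies a)):
        F (not a implies a): α-rule — add T not a, F a.
        ○ open, literals {a=0, b=1, c=0}.
  branch 2 (add T (not b implies c)):
    T (not b iff (not a implies a)): β-rule — branch into T not b, T (not a implies a)  //  F not b, F (not a implies a).
      branch 2.1 (add T not b, T (not a implies a)):
        T (not b implies c): β-rule — branch into F not b  //  T c.
          branch 2.1.1 (add F not b):
            × closes — contains both b and not b.
          branch 2.1.2 (add T c):
            T (not a implies a): β-rule — branch into F not a  //  T a.
              branch 2.1.2.1 (add F not a):
                ○ open, literals {a=1, b=0, c=1}.
              branch 2.1.2.2 (add T a):
                ○ open, literals {a=1, b=0, c=1}.
      branch 2.2 (add F not b, F (not a implies a)):
        F (not a implies a): α-rule — add T not a, F a.
        T (not b implies c): β-rule — branch into F not b  //  T c.
          branch 2.2.1 (add F not b):
            ○ open, literals {a=0, b=1}.
          branch 2.2.2 (add T c):
            ○ open, literals {a=0, b=1, c=1}.
1 branch closed, 7 open.
An open branch gives a countermodel: a=1, b=0, c=0 (unmentioned atoms arbitrary); under it the original formula is false.

Not valid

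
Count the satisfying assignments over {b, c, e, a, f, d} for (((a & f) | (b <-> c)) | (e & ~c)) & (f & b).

Initial set: {T ((((a & f) | (b <-> c)) | (e & ~c)) & (f & b))}.
T ((((a & f) | (b <-> c)) | (e & ~c)) & (f & b)): α-rule — add T (((a & f) | (b <-> c)) | (e & ~c)), T (f & b).
T (f & b): α-rule — add T f, T b.
T (((a & f) | (b <-> c)) | (e & ~c)): β-rule — branch into T ((a & f) | (b <-> c))  //  T (e & ~c).
  branch 1 (add T ((a & f) | (b <-> c))):
    T ((a & f) | (b <-> c)): β-rule — branch into T (a & f)  //  T (b <-> c).
      branch 1.1 (add T (a & f)):
        T (a & f): α-rule — add T a, T f.
        ○ open, literals {a=1, b=1, f=1}.
      branch 1.2 (add T (b <-> c)):
        T (b <-> c): β-rule — branch into T b, T c  //  F b, F c.
          branch 1.2.1 (add T b, T c):
            ○ open, literals {b=1, c=1, f=1}.
          branch 1.2.2 (add F b, F c):
            × closes — contains both b and ~b.
  branch 2 (add T (e & ~c)):
    T (e & ~c): α-rule — add T e, T ~c.
    ○ open, literals {b=1, c=0, e=1, f=1}.
1 branch closed, 3 open.
Each open branch fixes some atoms; the unmentioned ones are free. Counting distinct full assignments: branch {a=1, b=1, f=1} (c, e, d) contributes 8 new; branch {b=1, c=1, f=1} (e, a, d) contributes 4 new; branch {b=1, c=0, e=1, f=1} (a, d) contributes 2 new. Total: 14.

14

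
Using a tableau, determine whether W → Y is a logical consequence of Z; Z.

No

Initial set: {Z; Z; ¬(W → Y)}.
¬(W → Y): α-rule — add W, ¬Y.
○ open, literals {W=1, Y=0, Z=1}.
0 branches closed, 1 open.
An open branch gives a countermodel: W=1, Y=0, Z=1 (unmentioned atoms arbitrary); the premises hold there but the conclusion fails.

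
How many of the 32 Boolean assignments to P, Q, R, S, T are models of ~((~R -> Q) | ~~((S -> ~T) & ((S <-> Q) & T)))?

6

Initial set: {~((~R -> Q) | ~~((S -> ~T) & ((S <-> Q) & T)))}.
~((~R -> Q) | ~~((S -> ~T) & ((S <-> Q) & T))): α-rule — add ~(~R -> Q), ~~~((S -> ~T) & ((S <-> Q) & T)).
~(~R -> Q): α-rule — add ~R, ~Q.
~~~((S -> ~T) & ((S <-> Q) & T)): drop double negation, giving ~((S -> ~T) & ((S <-> Q) & T)).
~((S -> ~T) & ((S <-> Q) & T)): β-rule — branch into ~(S -> ~T)  //  ~((S <-> Q) & T).
  branch 1 (add ~(S -> ~T)):
    ~(S -> ~T): α-rule — add S, ~~T.
    ○ open, literals {Q=F, R=F, S=T, T=T}.
  branch 2 (add ~((S <-> Q) & T)):
    ~((S <-> Q) & T): β-rule — branch into ~(S <-> Q)  //  ~T.
      branch 2.1 (add ~(S <-> Q)):
        ~(S <-> Q): β-rule — branch into S, ~Q  //  ~S, Q.
          branch 2.1.1 (add S, ~Q):
            ○ open, literals {Q=F, R=F, S=T}.
          branch 2.1.2 (add ~S, Q):
            × closes — contains both Q and ~Q.
      branch 2.2 (add ~T):
        ○ open, literals {Q=F, R=F, T=F}.
1 branch closed, 3 open.
Each open branch fixes some atoms; the unmentioned ones are free. Counting distinct full assignments: branch {Q=F, R=F, S=T, T=T} (P) contributes 2 new; branch {Q=F, R=F, S=T} (P, T) contributes 2 new; branch {Q=F, R=F, T=F} (P, S) contributes 2 new. Total: 6.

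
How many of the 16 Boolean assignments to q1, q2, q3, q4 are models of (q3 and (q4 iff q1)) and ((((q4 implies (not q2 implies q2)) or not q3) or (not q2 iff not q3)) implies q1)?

Initial set: {((q3 and (q4 iff q1)) and ((((q4 implies (not q2 implies q2)) or not q3) or (not q2 iff not q3)) implies q1))}.
((q3 and (q4 iff q1)) and ((((q4 implies (not q2 implies q2)) or not q3) or (not q2 iff not q3)) implies q1)): α-rule — add (q3 and (q4 iff q1)), ((((q4 implies (not q2 implies q2)) or not q3) or (not q2 iff not q3)) implies q1).
(q3 and (q4 iff q1)): α-rule — add q3, (q4 iff q1).
((((q4 implies (not q2 implies q2)) or not q3) or (not q2 iff not q3)) implies q1): β-rule — branch into not (((q4 implies (not q2 implies q2)) or not q3) or (not q2 iff not q3))  //  q1.
  branch 1 (add not (((q4 implies (not q2 implies q2)) or not q3) or (not q2 iff not q3))):
    not (((q4 implies (not q2 implies q2)) or not q3) or (not q2 iff not q3)): α-rule — add not ((q4 implies (not q2 implies q2)) or not q3), not (not q2 iff not q3).
    not ((q4 implies (not q2 implies q2)) or not q3): α-rule — add not (q4 implies (not q2 implies q2)), not not q3.
    not (q4 implies (not q2 implies q2)): α-rule — add q4, not (not q2 implies q2).
    not (not q2 implies q2): α-rule — add not q2, not q2.
    (q4 iff q1): β-rule — branch into q4, q1  //  not q4, not q1.
      branch 1.1 (add q4, q1):
        not (not q2 iff not q3): β-rule — branch into not q2, not not q3  //  not not q2, not q3.
          branch 1.1.1 (add not q2, not not q3):
            ○ open, literals {q1=T, q2=F, q3=T, q4=T}.
          branch 1.1.2 (add not not q2, not q3):
            × closes — contains both q2 and not q2.
      branch 1.2 (add not q4, not q1):
        × closes — contains both q4 and not q4.
  branch 2 (add q1):
    (q4 iff q1): β-rule — branch into q4, q1  //  not q4, not q1.
      branch 2.1 (add q4, q1):
        ○ open, literals {q1=T, q3=T, q4=T}.
      branch 2.2 (add not q4, not q1):
        × closes — contains both q1 and not q1.
3 branches closed, 2 open.
Each open branch fixes some atoms; the unmentioned ones are free. Counting distinct full assignments: branch {q1=T, q2=F, q3=T, q4=T} (none free) contributes 1 new; branch {q1=T, q3=T, q4=T} (q2) contributes 1 new. Total: 2.

2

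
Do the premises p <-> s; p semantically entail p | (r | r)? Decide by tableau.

Yes

Initial set: {(p <-> s); p; ~(p | (r | r))}.
~(p | (r | r)): α-rule — add ~p, ~(r | r).
× closes — contains both p and ~p.
All 1 branch closes.
Every branch closed, so the premises entail the conclusion.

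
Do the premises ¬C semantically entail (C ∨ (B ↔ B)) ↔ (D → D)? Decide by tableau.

Initial set: {¬C; ¬((C ∨ (B ↔ B)) ↔ (D → D))}.
¬((C ∨ (B ↔ B)) ↔ (D → D)): β-rule — branch into (C ∨ (B ↔ B)), ¬(D → D)  //  ¬(C ∨ (B ↔ B)), (D → D).
  branch 1 (add (C ∨ (B ↔ B)), ¬(D → D)):
    ¬(D → D): α-rule — add D, ¬D.
    × closes — contains both D and ¬D.
  branch 2 (add ¬(C ∨ (B ↔ B)), (D → D)):
    ¬(C ∨ (B ↔ B)): α-rule — add ¬C, ¬(B ↔ B).
    (D → D): β-rule — branch into ¬D  //  D.
      branch 2.1 (add ¬D):
        ¬(B ↔ B): β-rule — branch into B, ¬B  //  ¬B, B.
          branch 2.1.1 (add B, ¬B):
            × closes — contains both B and ¬B.
          branch 2.1.2 (add ¬B, B):
            × closes — contains both B and ¬B.
      branch 2.2 (add D):
        ¬(B ↔ B): β-rule — branch into B, ¬B  //  ¬B, B.
          branch 2.2.1 (add B, ¬B):
            × closes — contains both B and ¬B.
          branch 2.2.2 (add ¬B, B):
            × closes — contains both B and ¬B.
All 5 branches close.
Every branch closed, so the premises entail the conclusion.

Yes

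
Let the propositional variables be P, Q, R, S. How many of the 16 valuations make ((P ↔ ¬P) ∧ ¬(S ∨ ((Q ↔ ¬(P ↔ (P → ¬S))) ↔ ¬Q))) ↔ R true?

8

Initial set: {T (((P ↔ ¬P) ∧ ¬(S ∨ ((Q ↔ ¬(P ↔ (P → ¬S))) ↔ ¬Q))) ↔ R)}.
T (((P ↔ ¬P) ∧ ¬(S ∨ ((Q ↔ ¬(P ↔ (P → ¬S))) ↔ ¬Q))) ↔ R): β-rule — branch into T ((P ↔ ¬P) ∧ ¬(S ∨ ((Q ↔ ¬(P ↔ (P → ¬S))) ↔ ¬Q))), T R  //  F ((P ↔ ¬P) ∧ ¬(S ∨ ((Q ↔ ¬(P ↔ (P → ¬S))) ↔ ¬Q))), F R.
  branch 1 (add T ((P ↔ ¬P) ∧ ¬(S ∨ ((Q ↔ ¬(P ↔ (P → ¬S))) ↔ ¬Q))), T R):
    T ((P ↔ ¬P) ∧ ¬(S ∨ ((Q ↔ ¬(P ↔ (P → ¬S))) ↔ ¬Q))): α-rule — add T (P ↔ ¬P), T ¬(S ∨ ((Q ↔ ¬(P ↔ (P → ¬S))) ↔ ¬Q)).
    T ¬(S ∨ ((Q ↔ ¬(P ↔ (P → ¬S))) ↔ ¬Q)): α-rule — add F S, F ((Q ↔ ¬(P ↔ (P → ¬S))) ↔ ¬Q).
    T (P ↔ ¬P): β-rule — branch into T P, T ¬P  //  F P, F ¬P.
      branch 1.1 (add T P, T ¬P):
        × closes — contains both P and ¬P.
      branch 1.2 (add F P, F ¬P):
        × closes — contains both P and ¬P.
  branch 2 (add F ((P ↔ ¬P) ∧ ¬(S ∨ ((Q ↔ ¬(P ↔ (P → ¬S))) ↔ ¬Q))), F R):
    F ((P ↔ ¬P) ∧ ¬(S ∨ ((Q ↔ ¬(P ↔ (P → ¬S))) ↔ ¬Q))): β-rule — branch into F (P ↔ ¬P)  //  F ¬(S ∨ ((Q ↔ ¬(P ↔ (P → ¬S))) ↔ ¬Q)).
      branch 2.1 (add F (P ↔ ¬P)):
        F (P ↔ ¬P): β-rule — branch into T P, F ¬P  //  F P, T ¬P.
          branch 2.1.1 (add T P, F ¬P):
            ○ open, literals {P=T, R=F}.
          branch 2.1.2 (add F P, T ¬P):
            ○ open, literals {P=F, R=F}.
      branch 2.2 (add F ¬(S ∨ ((Q ↔ ¬(P ↔ (P → ¬S))) ↔ ¬Q))):
        F ¬(S ∨ ((Q ↔ ¬(P ↔ (P → ¬S))) ↔ ¬Q)): β-rule — branch into T S  //  T ((Q ↔ ¬(P ↔ (P → ¬S))) ↔ ¬Q).
          branch 2.2.1 (add T S):
            ○ open, literals {R=F, S=T}.
          branch 2.2.2 (add T ((Q ↔ ¬(P ↔ (P → ¬S))) ↔ ¬Q)):
            T ((Q ↔ ¬(P ↔ (P → ¬S))) ↔ ¬Q): β-rule — branch into T (Q ↔ ¬(P ↔ (P → ¬S))), T ¬Q  //  F (Q ↔ ¬(P ↔ (P → ¬S))), F ¬Q.
              branch 2.2.2.1 (add T (Q ↔ ¬(P ↔ (P → ¬S))), T ¬Q):
                T (Q ↔ ¬(P ↔ (P → ¬S))): β-rule — branch into T Q, T ¬(P ↔ (P → ¬S))  //  F Q, F ¬(P ↔ (P → ¬S)).
                  branch 2.2.2.1.1 (add T Q, T ¬(P ↔ (P → ¬S))):
                    × closes — contains both Q and ¬Q.
                  branch 2.2.2.1.2 (add F Q, F ¬(P ↔ (P → ¬S))):
                    F ¬(P ↔ (P → ¬S)): β-rule — branch into T P, T (P → ¬S)  //  F P, F (P → ¬S).
                      branch 2.2.2.1.2.1 (add T P, T (P → ¬S)):
                        T (P → ¬S): β-rule — branch into F P  //  T ¬S.
                          branch 2.2.2.1.2.1.1 (add F P):
                            × closes — contains both P and ¬P.
                          branch 2.2.2.1.2.1.2 (add T ¬S):
                            ○ open, literals {P=T, Q=F, R=F, S=F}.
                      branch 2.2.2.1.2.2 (add F P, F (P → ¬S)):
                        F (P → ¬S): α-rule — add T P, F ¬S.
                        × closes — contains both P and ¬P.
              branch 2.2.2.2 (add F (Q ↔ ¬(P ↔ (P → ¬S))), F ¬Q):
                F (Q ↔ ¬(P ↔ (P → ¬S))): β-rule — branch into T Q, F ¬(P ↔ (P → ¬S))  //  F Q, T ¬(P ↔ (P → ¬S)).
                  branch 2.2.2.2.1 (add T Q, F ¬(P ↔ (P → ¬S))):
                    F ¬(P ↔ (P → ¬S)): β-rule — branch into T P, T (P → ¬S)  //  F P, F (P → ¬S).
                      branch 2.2.2.2.1.1 (add T P, T (P → ¬S)):
                        T (P → ¬S): β-rule — branch into F P  //  T ¬S.
                          branch 2.2.2.2.1.1.1 (add F P):
                            × closes — contains both P and ¬P.
                          branch 2.2.2.2.1.1.2 (add T ¬S):
                            ○ open, literals {P=T, Q=T, R=F, S=F}.
                      branch 2.2.2.2.1.2 (add F P, F (P → ¬S)):
                        F (P → ¬S): α-rule — add T P, F ¬S.
                        × closes — contains both P and ¬P.
                  branch 2.2.2.2.2 (add F Q, T ¬(P ↔ (P → ¬S))):
                    × closes — contains both Q and ¬Q.
8 branches closed, 5 open.
Each open branch fixes some atoms; the unmentioned ones are free. Counting distinct full assignments: branch {P=T, R=F} (Q, S) contributes 4 new; branch {P=F, R=F} (Q, S) contributes 4 new; branch {R=F, S=T} (P, Q) contributes 0 new; branch {P=T, Q=F, R=F, S=F} (none free) contributes 0 new; branch {P=T, Q=T, R=F, S=F} (none free) contributes 0 new. Total: 8.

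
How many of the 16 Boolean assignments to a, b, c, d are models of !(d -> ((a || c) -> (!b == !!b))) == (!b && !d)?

6

Initial set: {(!(d -> ((a || c) -> (!b == !!b))) == (!b && !d))}.
(!(d -> ((a || c) -> (!b == !!b))) == (!b && !d)): β-rule — branch into !(d -> ((a || c) -> (!b == !!b))), (!b && !d)  //  !!(d -> ((a || c) -> (!b == !!b))), !(!b && !d).
  branch 1 (add !(d -> ((a || c) -> (!b == !!b))), (!b && !d)):
    !(d -> ((a || c) -> (!b == !!b))): α-rule — add d, !((a || c) -> (!b == !!b)).
    (!b && !d): α-rule — add !b, !d.
    × closes — contains both d and !d.
  branch 2 (add !!(d -> ((a || c) -> (!b == !!b))), !(!b && !d)):
    !!(d -> ((a || c) -> (!b == !!b))): β-rule — branch into !d  //  ((a || c) -> (!b == !!b)).
      branch 2.1 (add !d):
        !(!b && !d): β-rule — branch into !!b  //  !!d.
          branch 2.1.1 (add !!b):
            ○ open, literals {b=true, d=false}.
          branch 2.1.2 (add !!d):
            × closes — contains both d and !d.
      branch 2.2 (add ((a || c) -> (!b == !!b))):
        !(!b && !d): β-rule — branch into !!b  //  !!d.
          branch 2.2.1 (add !!b):
            ((a || c) -> (!b == !!b)): β-rule — branch into !(a || c)  //  (!b == !!b).
              branch 2.2.1.1 (add !(a || c)):
                !(a || c): α-rule — add !a, !c.
                ○ open, literals {a=false, b=true, c=false}.
              branch 2.2.1.2 (add (!b == !!b)):
                (!b == !!b): β-rule — branch into !b, !!b  //  !!b, !!!b.
                  branch 2.2.1.2.1 (add !b, !!b):
                    × closes — contains both b and !b.
                  branch 2.2.1.2.2 (add !!b, !!!b):
                    !!!b: drop double negation, giving !b.
                    × closes — contains both b and !b.
          branch 2.2.2 (add !!d):
            ((a || c) -> (!b == !!b)): β-rule — branch into !(a || c)  //  (!b == !!b).
              branch 2.2.2.1 (add !(a || c)):
                !(a || c): α-rule — add !a, !c.
                ○ open, literals {a=false, c=false, d=true}.
              branch 2.2.2.2 (add (!b == !!b)):
                (!b == !!b): β-rule — branch into !b, !!b  //  !!b, !!!b.
                  branch 2.2.2.2.1 (add !b, !!b):
                    !!b: drop double negation, giving b.
                    × closes — contains both b and !b.
                  branch 2.2.2.2.2 (add !!b, !!!b):
                    !!!b: drop double negation, giving !b.
                    × closes — contains both b and !b.
6 branches closed, 3 open.
Each open branch fixes some atoms; the unmentioned ones are free. Counting distinct full assignments: branch {b=true, d=false} (a, c) contributes 4 new; branch {a=false, b=true, c=false} (d) contributes 1 new; branch {a=false, c=false, d=true} (b) contributes 1 new. Total: 6.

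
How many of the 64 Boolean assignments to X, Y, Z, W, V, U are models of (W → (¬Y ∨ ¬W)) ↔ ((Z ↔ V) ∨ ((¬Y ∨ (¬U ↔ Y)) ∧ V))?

40

Initial set: {((W → (¬Y ∨ ¬W)) ↔ ((Z ↔ V) ∨ ((¬Y ∨ (¬U ↔ Y)) ∧ V)))}.
((W → (¬Y ∨ ¬W)) ↔ ((Z ↔ V) ∨ ((¬Y ∨ (¬U ↔ Y)) ∧ V))): β-rule — branch into (W → (¬Y ∨ ¬W)), ((Z ↔ V) ∨ ((¬Y ∨ (¬U ↔ Y)) ∧ V))  //  ¬(W → (¬Y ∨ ¬W)), ¬((Z ↔ V) ∨ ((¬Y ∨ (¬U ↔ Y)) ∧ V)).
  branch 1 (add (W → (¬Y ∨ ¬W)), ((Z ↔ V) ∨ ((¬Y ∨ (¬U ↔ Y)) ∧ V))):
    (W → (¬Y ∨ ¬W)): β-rule — branch into ¬W  //  (¬Y ∨ ¬W).
      branch 1.1 (add ¬W):
        ((Z ↔ V) ∨ ((¬Y ∨ (¬U ↔ Y)) ∧ V)): β-rule — branch into (Z ↔ V)  //  ((¬Y ∨ (¬U ↔ Y)) ∧ V).
          branch 1.1.1 (add (Z ↔ V)):
            (Z ↔ V): β-rule — branch into Z, V  //  ¬Z, ¬V.
              branch 1.1.1.1 (add Z, V):
                ○ open, literals {V=true, W=false, Z=true}.
              branch 1.1.1.2 (add ¬Z, ¬V):
                ○ open, literals {V=false, W=false, Z=false}.
          branch 1.1.2 (add ((¬Y ∨ (¬U ↔ Y)) ∧ V)):
            ((¬Y ∨ (¬U ↔ Y)) ∧ V): α-rule — add (¬Y ∨ (¬U ↔ Y)), V.
            (¬Y ∨ (¬U ↔ Y)): β-rule — branch into ¬Y  //  (¬U ↔ Y).
              branch 1.1.2.1 (add ¬Y):
                ○ open, literals {V=true, W=false, Y=false}.
              branch 1.1.2.2 (add (¬U ↔ Y)):
                (¬U ↔ Y): β-rule — branch into ¬U, Y  //  ¬¬U, ¬Y.
                  branch 1.1.2.2.1 (add ¬U, Y):
                    ○ open, literals {U=false, V=true, W=false, Y=true}.
                  branch 1.1.2.2.2 (add ¬¬U, ¬Y):
                    ○ open, literals {U=true, V=true, W=false, Y=false}.
      branch 1.2 (add (¬Y ∨ ¬W)):
        ((Z ↔ V) ∨ ((¬Y ∨ (¬U ↔ Y)) ∧ V)): β-rule — branch into (Z ↔ V)  //  ((¬Y ∨ (¬U ↔ Y)) ∧ V).
          branch 1.2.1 (add (Z ↔ V)):
            (¬Y ∨ ¬W): β-rule — branch into ¬Y  //  ¬W.
              branch 1.2.1.1 (add ¬Y):
                (Z ↔ V): β-rule — branch into Z, V  //  ¬Z, ¬V.
                  branch 1.2.1.1.1 (add Z, V):
                    ○ open, literals {V=true, Y=false, Z=true}.
                  branch 1.2.1.1.2 (add ¬Z, ¬V):
                    ○ open, literals {V=false, Y=false, Z=false}.
              branch 1.2.1.2 (add ¬W):
                (Z ↔ V): β-rule — branch into Z, V  //  ¬Z, ¬V.
                  branch 1.2.1.2.1 (add Z, V):
                    ○ open, literals {V=true, W=false, Z=true}.
                  branch 1.2.1.2.2 (add ¬Z, ¬V):
                    ○ open, literals {V=false, W=false, Z=false}.
          branch 1.2.2 (add ((¬Y ∨ (¬U ↔ Y)) ∧ V)):
            ((¬Y ∨ (¬U ↔ Y)) ∧ V): α-rule — add (¬Y ∨ (¬U ↔ Y)), V.
            (¬Y ∨ ¬W): β-rule — branch into ¬Y  //  ¬W.
              branch 1.2.2.1 (add ¬Y):
                (¬Y ∨ (¬U ↔ Y)): β-rule — branch into ¬Y  //  (¬U ↔ Y).
                  branch 1.2.2.1.1 (add ¬Y):
                    ○ open, literals {V=true, Y=false}.
                  branch 1.2.2.1.2 (add (¬U ↔ Y)):
                    (¬U ↔ Y): β-rule — branch into ¬U, Y  //  ¬¬U, ¬Y.
                      branch 1.2.2.1.2.1 (add ¬U, Y):
                        × closes — contains both Y and ¬Y.
                      branch 1.2.2.1.2.2 (add ¬¬U, ¬Y):
                        ○ open, literals {U=true, V=true, Y=false}.
              branch 1.2.2.2 (add ¬W):
                (¬Y ∨ (¬U ↔ Y)): β-rule — branch into ¬Y  //  (¬U ↔ Y).
                  branch 1.2.2.2.1 (add ¬Y):
                    ○ open, literals {V=true, W=false, Y=false}.
                  branch 1.2.2.2.2 (add (¬U ↔ Y)):
                    (¬U ↔ Y): β-rule — branch into ¬U, Y  //  ¬¬U, ¬Y.
                      branch 1.2.2.2.2.1 (add ¬U, Y):
                        ○ open, literals {U=false, V=true, W=false, Y=true}.
                      branch 1.2.2.2.2.2 (add ¬¬U, ¬Y):
                        ○ open, literals {U=true, V=true, W=false, Y=false}.
  branch 2 (add ¬(W → (¬Y ∨ ¬W)), ¬((Z ↔ V) ∨ ((¬Y ∨ (¬U ↔ Y)) ∧ V))):
    ¬(W → (¬Y ∨ ¬W)): α-rule — add W, ¬(¬Y ∨ ¬W).
    ¬((Z ↔ V) ∨ ((¬Y ∨ (¬U ↔ Y)) ∧ V)): α-rule — add ¬(Z ↔ V), ¬((¬Y ∨ (¬U ↔ Y)) ∧ V).
    ¬(¬Y ∨ ¬W): α-rule — add ¬¬Y, ¬¬W.
    ¬(Z ↔ V): β-rule — branch into Z, ¬V  //  ¬Z, V.
      branch 2.1 (add Z, ¬V):
        ¬((¬Y ∨ (¬U ↔ Y)) ∧ V): β-rule — branch into ¬(¬Y ∨ (¬U ↔ Y))  //  ¬V.
          branch 2.1.1 (add ¬(¬Y ∨ (¬U ↔ Y))):
            ¬(¬Y ∨ (¬U ↔ Y)): α-rule — add ¬¬Y, ¬(¬U ↔ Y).
            ¬(¬U ↔ Y): β-rule — branch into ¬U, ¬Y  //  ¬¬U, Y.
              branch 2.1.1.1 (add ¬U, ¬Y):
                × closes — contains both Y and ¬Y.
              branch 2.1.1.2 (add ¬¬U, Y):
                ○ open, literals {U=true, V=false, W=true, Y=true, Z=true}.
          branch 2.1.2 (add ¬V):
            ○ open, literals {V=false, W=true, Y=true, Z=true}.
      branch 2.2 (add ¬Z, V):
        ¬((¬Y ∨ (¬U ↔ Y)) ∧ V): β-rule — branch into ¬(¬Y ∨ (¬U ↔ Y))  //  ¬V.
          branch 2.2.1 (add ¬(¬Y ∨ (¬U ↔ Y))):
            ¬(¬Y ∨ (¬U ↔ Y)): α-rule — add ¬¬Y, ¬(¬U ↔ Y).
            ¬(¬U ↔ Y): β-rule — branch into ¬U, ¬Y  //  ¬¬U, Y.
              branch 2.2.1.1 (add ¬U, ¬Y):
                × closes — contains both Y and ¬Y.
              branch 2.2.1.2 (add ¬¬U, Y):
                ○ open, literals {U=true, V=true, W=true, Y=true, Z=false}.
          branch 2.2.2 (add ¬V):
            × closes — contains both V and ¬V.
4 branches closed, 17 open.
Each open branch fixes some atoms; the unmentioned ones are free. Counting distinct full assignments: branch {V=true, W=false, Z=true} (X, Y, U) contributes 8 new; branch {V=false, W=false, Z=false} (X, Y, U) contributes 8 new; branch {V=true, W=false, Y=false} (X, Z, U) contributes 4 new; branch {U=false, V=true, W=false, Y=true} (X, Z) contributes 2 new; branch {U=true, V=true, W=false, Y=false} (X, Z) contributes 0 new; branch {V=true, Y=false, Z=true} (X, W, U) contributes 4 new; branch {V=false, Y=false, Z=false} (X, W, U) contributes 4 new; branch {V=true, W=false, Z=true} (X, Y, U) contributes 0 new; branch {V=false, W=false, Z=false} (X, Y, U) contributes 0 new; branch {V=true, Y=false} (X, Z, W, U) contributes 4 new; branch {U=true, V=true, Y=false} (X, Z, W) contributes 0 new; branch {V=true, W=false, Y=false} (X, Z, U) contributes 0 new; branch {U=false, V=true, W=false, Y=true} (X, Z) contributes 0 new; branch {U=true, V=true, W=false, Y=false} (X, Z) contributes 0 new; branch {U=true, V=false, W=true, Y=true, Z=true} (X) contributes 2 new; branch {V=false, W=true, Y=true, Z=true} (X, U) contributes 2 new; branch {U=true, V=true, W=true, Y=true, Z=false} (X) contributes 2 new. Total: 40.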